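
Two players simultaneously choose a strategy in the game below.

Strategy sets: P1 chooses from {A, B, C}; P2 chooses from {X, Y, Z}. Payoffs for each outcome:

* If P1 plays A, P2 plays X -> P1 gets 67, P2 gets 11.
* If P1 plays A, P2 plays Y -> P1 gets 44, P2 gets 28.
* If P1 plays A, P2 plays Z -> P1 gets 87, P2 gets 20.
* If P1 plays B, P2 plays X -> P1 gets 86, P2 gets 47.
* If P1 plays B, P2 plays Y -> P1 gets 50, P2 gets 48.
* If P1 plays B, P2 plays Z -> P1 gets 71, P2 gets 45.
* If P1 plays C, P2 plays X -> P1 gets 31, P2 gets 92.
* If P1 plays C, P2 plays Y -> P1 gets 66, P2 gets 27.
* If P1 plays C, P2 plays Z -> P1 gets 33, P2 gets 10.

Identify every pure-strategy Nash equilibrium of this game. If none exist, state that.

none

P1 against X: payoffs 67, 86, 31 → best response B.
P1 against Y: payoffs 44, 50, 66 → best response C.
P1 against Z: payoffs 87, 71, 33 → best response A.
P2 against A: payoffs 11, 28, 20 → best response Y.
P2 against B: payoffs 47, 48, 45 → best response Y.
P2 against C: payoffs 92, 27, 10 → best response X.
No profile is a mutual best response for all players.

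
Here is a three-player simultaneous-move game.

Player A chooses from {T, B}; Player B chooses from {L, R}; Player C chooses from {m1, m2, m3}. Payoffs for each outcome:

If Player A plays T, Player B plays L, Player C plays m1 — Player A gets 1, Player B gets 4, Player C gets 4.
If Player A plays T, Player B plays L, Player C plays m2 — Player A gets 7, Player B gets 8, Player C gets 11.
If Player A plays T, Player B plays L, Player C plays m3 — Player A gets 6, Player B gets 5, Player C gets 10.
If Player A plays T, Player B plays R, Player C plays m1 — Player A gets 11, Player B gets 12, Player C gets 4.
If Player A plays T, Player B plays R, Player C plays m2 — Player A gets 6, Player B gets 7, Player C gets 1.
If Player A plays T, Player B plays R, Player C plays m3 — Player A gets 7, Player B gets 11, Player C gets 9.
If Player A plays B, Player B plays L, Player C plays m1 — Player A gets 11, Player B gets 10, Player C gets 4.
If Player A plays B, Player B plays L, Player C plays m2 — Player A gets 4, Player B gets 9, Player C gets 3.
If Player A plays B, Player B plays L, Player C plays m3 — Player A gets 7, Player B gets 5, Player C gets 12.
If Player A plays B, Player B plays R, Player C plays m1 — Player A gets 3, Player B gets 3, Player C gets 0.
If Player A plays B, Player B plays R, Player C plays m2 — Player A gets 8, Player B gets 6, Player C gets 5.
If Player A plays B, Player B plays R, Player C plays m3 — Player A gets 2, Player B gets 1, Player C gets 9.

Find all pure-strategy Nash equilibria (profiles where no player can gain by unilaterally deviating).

The pure Nash equilibria are (T, L, m2); (T, R, m3); (B, L, m3).

Mark each player's best response to every combination of opponents' strategies; a profile where every player is best-responding is a pure Nash equilibrium.
Player A against (L, m1): payoffs 1, 11 → best response B.
Player A against (L, m2): payoffs 7, 4 → best response T.
Player A against (L, m3): payoffs 6, 7 → best response B.
Player A against (R, m1): payoffs 11, 3 → best response T.
Player A against (R, m2): payoffs 6, 8 → best response B.
Player A against (R, m3): payoffs 7, 2 → best response T.
Player B against (T, m1): payoffs 4, 12 → best response R.
Player B against (T, m2): payoffs 8, 7 → best response L.
Player B against (T, m3): payoffs 5, 11 → best response R.
Player B against (B, m1): payoffs 10, 3 → best response L.
Player B against (B, m2): payoffs 9, 6 → best response L.
Player B against (B, m3): payoffs 5, 1 → best response L.
Player C against (T, L): payoffs 4, 11, 10 → best response m2.
Player C against (T, R): payoffs 4, 1, 9 → best response m3.
Player C against (B, L): payoffs 4, 3, 12 → best response m3.
Player C against (B, R): payoffs 0, 5, 9 → best response m3.
Mutual best responses: (T, L, m2); (T, R, m3); (B, L, m3).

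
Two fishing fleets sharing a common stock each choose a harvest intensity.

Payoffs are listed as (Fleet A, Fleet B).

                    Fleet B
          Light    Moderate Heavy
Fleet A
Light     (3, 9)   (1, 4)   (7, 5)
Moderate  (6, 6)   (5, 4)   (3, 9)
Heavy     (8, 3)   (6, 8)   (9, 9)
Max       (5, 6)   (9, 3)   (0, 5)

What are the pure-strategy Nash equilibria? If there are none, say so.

Check each profile: it is a Nash equilibrium iff no player can strictly gain by switching unilaterally.
(Light, Light): Fleet A can switch to Moderate (3 → 6). Not NE.
(Light, Moderate): Fleet A can switch to Moderate (1 → 5). Not NE.
(Light, Heavy): Fleet A can switch to Heavy (7 → 9). Not NE.
(Moderate, Light): Fleet A can switch to Heavy (6 → 8). Not NE.
(Moderate, Moderate): Fleet A can switch to Heavy (5 → 6). Not NE.
(Moderate, Heavy): Fleet A can switch to Light (3 → 7). Not NE.
(Heavy, Light): Fleet B can switch to Moderate (3 → 8). Not NE.
(Heavy, Moderate): Fleet A can switch to Max (6 → 9). Not NE.
(Heavy, Heavy): Fleet A gets 9, best alternative 7; Fleet B gets 9, best alternative 8. No profitable deviation — NE.
(Max, Light): Fleet A can switch to Moderate (5 → 6). Not NE.
(Max, Moderate): Fleet B can switch to Light (3 → 6). Not NE.
(Max, Heavy): Fleet A can switch to Light (0 → 7). Not NE.

(Heavy, Heavy)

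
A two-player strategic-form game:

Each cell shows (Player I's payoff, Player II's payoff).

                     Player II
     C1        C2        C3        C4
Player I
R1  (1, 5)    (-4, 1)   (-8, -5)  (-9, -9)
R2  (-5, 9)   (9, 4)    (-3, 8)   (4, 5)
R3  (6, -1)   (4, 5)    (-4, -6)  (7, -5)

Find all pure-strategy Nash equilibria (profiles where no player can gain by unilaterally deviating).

There is no pure-strategy Nash equilibrium.

Player I against C1: payoffs 1, -5, 6 → best response R3.
Player I against C2: payoffs -4, 9, 4 → best response R2.
Player I against C3: payoffs -8, -3, -4 → best response R2.
Player I against C4: payoffs -9, 4, 7 → best response R3.
Player II against R1: payoffs 5, 1, -5, -9 → best response C1.
Player II against R2: payoffs 9, 4, 8, 5 → best response C1.
Player II against R3: payoffs -1, 5, -6, -5 → best response C2.
No profile is a mutual best response for all players.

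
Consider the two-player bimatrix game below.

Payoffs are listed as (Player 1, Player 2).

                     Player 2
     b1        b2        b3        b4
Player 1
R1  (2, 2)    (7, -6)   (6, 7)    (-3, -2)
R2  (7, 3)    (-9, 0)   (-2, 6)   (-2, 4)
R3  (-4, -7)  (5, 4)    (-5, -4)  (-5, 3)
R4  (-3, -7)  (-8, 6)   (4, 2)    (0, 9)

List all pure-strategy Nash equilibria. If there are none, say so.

The pure Nash equilibria are (R1, b3) and (R4, b4).

Player 1 against b1: payoffs 2, 7, -4, -3 → best response R2.
Player 1 against b2: payoffs 7, -9, 5, -8 → best response R1.
Player 1 against b3: payoffs 6, -2, -5, 4 → best response R1.
Player 1 against b4: payoffs -3, -2, -5, 0 → best response R4.
Player 2 against R1: payoffs 2, -6, 7, -2 → best response b3.
Player 2 against R2: payoffs 3, 0, 6, 4 → best response b3.
Player 2 against R3: payoffs -7, 4, -4, 3 → best response b2.
Player 2 against R4: payoffs -7, 6, 2, 9 → best response b4.
Mutual best responses: (R1, b3); (R4, b4).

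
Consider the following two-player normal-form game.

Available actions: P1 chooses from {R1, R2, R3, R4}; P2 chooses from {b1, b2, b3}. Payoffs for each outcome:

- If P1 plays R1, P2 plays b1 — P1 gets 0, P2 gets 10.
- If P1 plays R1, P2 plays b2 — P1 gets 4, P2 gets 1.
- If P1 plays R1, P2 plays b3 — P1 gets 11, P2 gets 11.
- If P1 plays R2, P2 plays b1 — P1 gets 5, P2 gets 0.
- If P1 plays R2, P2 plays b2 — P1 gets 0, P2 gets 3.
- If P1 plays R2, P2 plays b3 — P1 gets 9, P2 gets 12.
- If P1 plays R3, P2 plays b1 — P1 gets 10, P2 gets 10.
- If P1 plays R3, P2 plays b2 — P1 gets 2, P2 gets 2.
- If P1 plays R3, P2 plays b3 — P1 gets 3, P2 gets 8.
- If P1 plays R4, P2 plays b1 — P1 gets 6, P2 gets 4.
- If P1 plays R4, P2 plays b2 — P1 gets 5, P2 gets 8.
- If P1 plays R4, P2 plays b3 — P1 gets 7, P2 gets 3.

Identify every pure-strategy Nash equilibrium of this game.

P1 against b1: payoffs 0, 5, 10, 6 → best response R3.
P1 against b2: payoffs 4, 0, 2, 5 → best response R4.
P1 against b3: payoffs 11, 9, 3, 7 → best response R1.
P2 against R1: payoffs 10, 1, 11 → best response b3.
P2 against R2: payoffs 0, 3, 12 → best response b3.
P2 against R3: payoffs 10, 2, 8 → best response b1.
P2 against R4: payoffs 4, 8, 3 → best response b2.
Mutual best responses: (R1, b3); (R3, b1); (R4, b2).

The pure Nash equilibria are (R1, b3); (R3, b1); (R4, b2).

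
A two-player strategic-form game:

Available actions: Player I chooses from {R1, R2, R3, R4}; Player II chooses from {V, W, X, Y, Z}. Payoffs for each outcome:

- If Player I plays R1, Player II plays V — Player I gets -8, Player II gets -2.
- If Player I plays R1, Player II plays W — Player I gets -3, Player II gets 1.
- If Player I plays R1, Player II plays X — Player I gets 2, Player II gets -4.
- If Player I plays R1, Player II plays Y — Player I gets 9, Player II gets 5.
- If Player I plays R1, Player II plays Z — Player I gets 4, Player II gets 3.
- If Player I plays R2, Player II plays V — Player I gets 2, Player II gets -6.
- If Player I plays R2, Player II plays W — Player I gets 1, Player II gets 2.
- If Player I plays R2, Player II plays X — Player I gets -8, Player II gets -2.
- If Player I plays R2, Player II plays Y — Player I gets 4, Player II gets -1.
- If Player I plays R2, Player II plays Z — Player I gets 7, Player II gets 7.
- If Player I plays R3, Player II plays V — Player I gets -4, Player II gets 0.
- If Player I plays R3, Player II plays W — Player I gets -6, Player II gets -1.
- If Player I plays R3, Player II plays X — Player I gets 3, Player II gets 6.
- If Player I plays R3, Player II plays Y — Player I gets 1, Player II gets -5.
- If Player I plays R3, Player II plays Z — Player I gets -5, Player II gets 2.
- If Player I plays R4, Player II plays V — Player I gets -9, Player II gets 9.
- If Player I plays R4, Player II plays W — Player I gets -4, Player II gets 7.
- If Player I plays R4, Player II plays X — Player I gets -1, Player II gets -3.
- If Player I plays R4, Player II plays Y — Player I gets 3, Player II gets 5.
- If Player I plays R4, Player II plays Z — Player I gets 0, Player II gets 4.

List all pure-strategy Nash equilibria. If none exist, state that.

(R1, Y); (R2, Z); (R3, X)

Player I against V: payoffs -8, 2, -4, -9 → best response R2.
Player I against W: payoffs -3, 1, -6, -4 → best response R2.
Player I against X: payoffs 2, -8, 3, -1 → best response R3.
Player I against Y: payoffs 9, 4, 1, 3 → best response R1.
Player I against Z: payoffs 4, 7, -5, 0 → best response R2.
Player II against R1: payoffs -2, 1, -4, 5, 3 → best response Y.
Player II against R2: payoffs -6, 2, -2, -1, 7 → best response Z.
Player II against R3: payoffs 0, -1, 6, -5, 2 → best response X.
Player II against R4: payoffs 9, 7, -3, 5, 4 → best response V.
Mutual best responses: (R1, Y); (R2, Z); (R3, X).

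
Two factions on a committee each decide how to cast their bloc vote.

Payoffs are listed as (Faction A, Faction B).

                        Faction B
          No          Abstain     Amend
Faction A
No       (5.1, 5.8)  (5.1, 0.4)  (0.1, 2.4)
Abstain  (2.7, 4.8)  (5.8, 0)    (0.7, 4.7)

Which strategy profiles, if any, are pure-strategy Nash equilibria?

The unique pure-strategy Nash equilibrium is (No, No).

Faction A against No: payoffs 5.1, 2.7 → best response No.
Faction A against Abstain: payoffs 5.1, 5.8 → best response Abstain.
Faction A against Amend: payoffs 0.1, 0.7 → best response Abstain.
Faction B against No: payoffs 5.8, 0.4, 2.4 → best response No.
Faction B against Abstain: payoffs 4.8, 0, 4.7 → best response No.
Mutual best responses: (No, No).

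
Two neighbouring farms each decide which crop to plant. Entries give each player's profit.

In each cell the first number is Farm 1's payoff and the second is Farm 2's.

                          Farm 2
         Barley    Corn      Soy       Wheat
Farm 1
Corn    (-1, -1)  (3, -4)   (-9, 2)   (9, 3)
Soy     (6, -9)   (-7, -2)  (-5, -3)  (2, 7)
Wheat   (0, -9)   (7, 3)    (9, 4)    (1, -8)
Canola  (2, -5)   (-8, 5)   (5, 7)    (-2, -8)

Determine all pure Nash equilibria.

The pure Nash equilibria are (Corn, Wheat), (Wheat, Soy).

Mark each player's best response to every combination of opponents' strategies; a profile where every player is best-responding is a pure Nash equilibrium.
Farm 1 against Barley: payoffs -1, 6, 0, 2 → best response Soy.
Farm 1 against Corn: payoffs 3, -7, 7, -8 → best response Wheat.
Farm 1 against Soy: payoffs -9, -5, 9, 5 → best response Wheat.
Farm 1 against Wheat: payoffs 9, 2, 1, -2 → best response Corn.
Farm 2 against Corn: payoffs -1, -4, 2, 3 → best response Wheat.
Farm 2 against Soy: payoffs -9, -2, -3, 7 → best response Wheat.
Farm 2 against Wheat: payoffs -9, 3, 4, -8 → best response Soy.
Farm 2 against Canola: payoffs -5, 5, 7, -8 → best response Soy.
Mutual best responses: (Corn, Wheat); (Wheat, Soy).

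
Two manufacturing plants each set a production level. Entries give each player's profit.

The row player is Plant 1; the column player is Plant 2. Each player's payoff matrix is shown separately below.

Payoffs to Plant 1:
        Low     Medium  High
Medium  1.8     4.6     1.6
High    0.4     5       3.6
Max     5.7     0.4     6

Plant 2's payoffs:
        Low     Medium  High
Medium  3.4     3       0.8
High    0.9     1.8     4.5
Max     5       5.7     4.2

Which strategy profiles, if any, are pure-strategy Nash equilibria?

There is no pure-strategy Nash equilibrium.

(Medium, Low): Plant 1 can switch to Max (1.8 → 5.7). Not NE.
(Medium, Medium): Plant 1 can switch to High (4.6 → 5). Not NE.
(Medium, High): Plant 1 can switch to High (1.6 → 3.6). Not NE.
(High, Low): Plant 1 can switch to Medium (0.4 → 1.8). Not NE.
(High, Medium): Plant 2 can switch to High (1.8 → 4.5). Not NE.
(High, High): Plant 1 can switch to Max (3.6 → 6). Not NE.
(Max, Low): Plant 2 can switch to Medium (5 → 5.7). Not NE.
(Max, Medium): Plant 1 can switch to Medium (0.4 → 4.6). Not NE.
(Max, High): Plant 2 can switch to Low (4.2 → 5). Not NE.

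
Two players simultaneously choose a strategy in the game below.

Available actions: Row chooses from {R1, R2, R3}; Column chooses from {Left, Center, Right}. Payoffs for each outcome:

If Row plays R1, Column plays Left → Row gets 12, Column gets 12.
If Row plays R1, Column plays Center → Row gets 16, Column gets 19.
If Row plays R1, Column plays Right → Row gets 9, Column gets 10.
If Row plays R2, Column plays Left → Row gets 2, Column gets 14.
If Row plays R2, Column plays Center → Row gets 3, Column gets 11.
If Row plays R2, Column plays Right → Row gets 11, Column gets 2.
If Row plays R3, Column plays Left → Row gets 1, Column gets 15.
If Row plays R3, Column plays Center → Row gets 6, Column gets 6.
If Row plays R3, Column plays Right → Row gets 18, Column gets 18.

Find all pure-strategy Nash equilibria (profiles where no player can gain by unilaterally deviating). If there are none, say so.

(R1, Left): Column can switch to Center (12 → 19). Not NE.
(R1, Center): Row gets 16, best alternative 6; Column gets 19, best alternative 12. No profitable deviation — NE.
(R1, Right): Row can switch to R2 (9 → 11). Not NE.
(R2, Left): Row can switch to R1 (2 → 12). Not NE.
(R2, Center): Row can switch to R1 (3 → 16). Not NE.
(R2, Right): Row can switch to R3 (11 → 18). Not NE.
(R3, Left): Row can switch to R1 (1 → 12). Not NE.
(R3, Right): Row gets 18, best alternative 11; Column gets 18, best alternative 15. No profitable deviation — NE.
(The remaining 1 profile has a profitable deviation by the same check.)

The pure Nash equilibria are (R1, Center); (R3, Right).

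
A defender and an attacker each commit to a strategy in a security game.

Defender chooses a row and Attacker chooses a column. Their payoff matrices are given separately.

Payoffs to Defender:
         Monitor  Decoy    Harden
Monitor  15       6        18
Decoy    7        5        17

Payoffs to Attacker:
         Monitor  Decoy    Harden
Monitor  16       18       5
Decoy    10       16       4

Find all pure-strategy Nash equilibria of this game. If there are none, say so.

The unique pure-strategy Nash equilibrium is (Monitor, Decoy).

Check each profile: it is a Nash equilibrium iff no player can strictly gain by switching unilaterally.
(Monitor, Monitor): Attacker can switch to Decoy (16 → 18). Not NE.
(Monitor, Decoy): Defender gets 6, best alternative 5; Attacker gets 18, best alternative 16. No profitable deviation — NE.
(Monitor, Harden): Attacker can switch to Monitor (5 → 16). Not NE.
(Decoy, Monitor): Defender can switch to Monitor (7 → 15). Not NE.
(Decoy, Decoy): Defender can switch to Monitor (5 → 6). Not NE.
(Decoy, Harden): Defender can switch to Monitor (17 → 18). Not NE.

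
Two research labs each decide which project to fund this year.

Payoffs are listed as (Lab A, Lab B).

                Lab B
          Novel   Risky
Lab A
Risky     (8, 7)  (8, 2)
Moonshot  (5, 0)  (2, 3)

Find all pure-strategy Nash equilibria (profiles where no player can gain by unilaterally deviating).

The unique pure-strategy Nash equilibrium is (Risky, Novel).

Lab A against Novel: payoffs 8, 5 → best response Risky.
Lab A against Risky: payoffs 8, 2 → best response Risky.
Lab B against Risky: payoffs 7, 2 → best response Novel.
Lab B against Moonshot: payoffs 0, 3 → best response Risky.
Mutual best responses: (Risky, Novel).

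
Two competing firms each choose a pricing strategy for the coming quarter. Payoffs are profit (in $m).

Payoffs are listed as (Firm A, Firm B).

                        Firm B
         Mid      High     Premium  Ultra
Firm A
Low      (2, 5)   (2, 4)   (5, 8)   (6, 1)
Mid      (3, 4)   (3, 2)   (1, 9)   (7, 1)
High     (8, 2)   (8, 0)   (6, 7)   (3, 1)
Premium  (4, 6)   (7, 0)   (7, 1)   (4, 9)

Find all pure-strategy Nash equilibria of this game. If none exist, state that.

No pure-strategy Nash equilibrium.

Firm A against Mid: payoffs 2, 3, 8, 4 → best response High.
Firm A against High: payoffs 2, 3, 8, 7 → best response High.
Firm A against Premium: payoffs 5, 1, 6, 7 → best response Premium.
Firm A against Ultra: payoffs 6, 7, 3, 4 → best response Mid.
Firm B against Low: payoffs 5, 4, 8, 1 → best response Premium.
Firm B against Mid: payoffs 4, 2, 9, 1 → best response Premium.
Firm B against High: payoffs 2, 0, 7, 1 → best response Premium.
Firm B against Premium: payoffs 6, 0, 1, 9 → best response Ultra.
No profile is a mutual best response for all players.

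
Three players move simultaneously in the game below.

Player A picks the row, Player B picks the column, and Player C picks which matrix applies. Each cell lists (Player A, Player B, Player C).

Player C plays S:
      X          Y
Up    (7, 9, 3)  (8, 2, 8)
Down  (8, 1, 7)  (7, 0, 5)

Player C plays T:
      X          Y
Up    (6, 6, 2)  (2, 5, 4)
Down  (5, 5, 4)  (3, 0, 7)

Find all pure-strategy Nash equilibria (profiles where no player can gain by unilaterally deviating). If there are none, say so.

Check each profile: it is a Nash equilibrium iff no player can strictly gain by switching unilaterally.
(Up, X, S): Player A can switch to Down (7 → 8). Not NE.
(Up, X, T): Player C can switch to S (2 → 3). Not NE.
(Up, Y, S): Player B can switch to X (2 → 9). Not NE.
(Up, Y, T): Player A can switch to Down (2 → 3). Not NE.
(Down, X, S): Player A gets 8, best alternative 7; Player B gets 1, best alternative 0; Player C gets 7, best alternative 4. No profitable deviation — NE.
(Down, X, T): Player A can switch to Up (5 → 6). Not NE.
(Down, Y, S): Player A can switch to Up (7 → 8). Not NE.
(Down, Y, T): Player B can switch to X (0 → 5). Not NE.

(Down, X, S)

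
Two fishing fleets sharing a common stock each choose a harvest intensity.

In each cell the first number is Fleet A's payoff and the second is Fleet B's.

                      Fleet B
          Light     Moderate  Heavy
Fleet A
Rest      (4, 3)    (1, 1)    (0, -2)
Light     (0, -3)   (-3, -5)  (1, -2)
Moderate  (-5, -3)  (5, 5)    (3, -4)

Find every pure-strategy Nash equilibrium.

Pure-strategy Nash equilibria: (Rest, Light) and (Moderate, Moderate)

Fleet A against Light: payoffs 4, 0, -5 → best response Rest.
Fleet A against Moderate: payoffs 1, -3, 5 → best response Moderate.
Fleet A against Heavy: payoffs 0, 1, 3 → best response Moderate.
Fleet B against Rest: payoffs 3, 1, -2 → best response Light.
Fleet B against Light: payoffs -3, -5, -2 → best response Heavy.
Fleet B against Moderate: payoffs -3, 5, -4 → best response Moderate.
Mutual best responses: (Rest, Light); (Moderate, Moderate).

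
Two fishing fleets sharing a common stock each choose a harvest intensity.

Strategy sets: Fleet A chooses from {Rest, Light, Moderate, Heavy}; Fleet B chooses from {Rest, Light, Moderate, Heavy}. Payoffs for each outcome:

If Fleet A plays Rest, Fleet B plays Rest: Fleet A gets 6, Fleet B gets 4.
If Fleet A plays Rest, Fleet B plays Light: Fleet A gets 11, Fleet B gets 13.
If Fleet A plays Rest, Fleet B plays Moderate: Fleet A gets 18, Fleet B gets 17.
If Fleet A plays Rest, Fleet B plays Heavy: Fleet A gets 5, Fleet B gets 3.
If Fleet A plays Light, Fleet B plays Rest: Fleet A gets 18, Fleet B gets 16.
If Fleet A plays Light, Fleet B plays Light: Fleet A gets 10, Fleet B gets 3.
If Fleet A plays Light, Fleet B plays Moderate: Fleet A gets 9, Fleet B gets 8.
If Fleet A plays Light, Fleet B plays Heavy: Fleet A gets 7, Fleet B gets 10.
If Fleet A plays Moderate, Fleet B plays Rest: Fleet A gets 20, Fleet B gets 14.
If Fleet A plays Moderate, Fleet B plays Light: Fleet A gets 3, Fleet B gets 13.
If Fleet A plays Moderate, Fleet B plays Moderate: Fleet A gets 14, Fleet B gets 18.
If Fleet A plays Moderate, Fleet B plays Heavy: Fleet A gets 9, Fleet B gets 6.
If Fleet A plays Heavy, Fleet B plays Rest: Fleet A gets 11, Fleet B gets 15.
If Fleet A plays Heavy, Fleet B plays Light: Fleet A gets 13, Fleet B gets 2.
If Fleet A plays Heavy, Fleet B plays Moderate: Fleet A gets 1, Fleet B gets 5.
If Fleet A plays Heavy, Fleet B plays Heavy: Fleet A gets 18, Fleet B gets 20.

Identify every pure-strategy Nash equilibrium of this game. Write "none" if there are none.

Mark each player's best response to every combination of opponents' strategies; a profile where every player is best-responding is a pure Nash equilibrium.
Fleet A against Rest: payoffs 6, 18, 20, 11 → best response Moderate.
Fleet A against Light: payoffs 11, 10, 3, 13 → best response Heavy.
Fleet A against Moderate: payoffs 18, 9, 14, 1 → best response Rest.
Fleet A against Heavy: payoffs 5, 7, 9, 18 → best response Heavy.
Fleet B against Rest: payoffs 4, 13, 17, 3 → best response Moderate.
Fleet B against Light: payoffs 16, 3, 8, 10 → best response Rest.
Fleet B against Moderate: payoffs 14, 13, 18, 6 → best response Moderate.
Fleet B against Heavy: payoffs 15, 2, 5, 20 → best response Heavy.
Mutual best responses: (Rest, Moderate); (Heavy, Heavy).

The pure Nash equilibria are (Rest, Moderate); (Heavy, Heavy).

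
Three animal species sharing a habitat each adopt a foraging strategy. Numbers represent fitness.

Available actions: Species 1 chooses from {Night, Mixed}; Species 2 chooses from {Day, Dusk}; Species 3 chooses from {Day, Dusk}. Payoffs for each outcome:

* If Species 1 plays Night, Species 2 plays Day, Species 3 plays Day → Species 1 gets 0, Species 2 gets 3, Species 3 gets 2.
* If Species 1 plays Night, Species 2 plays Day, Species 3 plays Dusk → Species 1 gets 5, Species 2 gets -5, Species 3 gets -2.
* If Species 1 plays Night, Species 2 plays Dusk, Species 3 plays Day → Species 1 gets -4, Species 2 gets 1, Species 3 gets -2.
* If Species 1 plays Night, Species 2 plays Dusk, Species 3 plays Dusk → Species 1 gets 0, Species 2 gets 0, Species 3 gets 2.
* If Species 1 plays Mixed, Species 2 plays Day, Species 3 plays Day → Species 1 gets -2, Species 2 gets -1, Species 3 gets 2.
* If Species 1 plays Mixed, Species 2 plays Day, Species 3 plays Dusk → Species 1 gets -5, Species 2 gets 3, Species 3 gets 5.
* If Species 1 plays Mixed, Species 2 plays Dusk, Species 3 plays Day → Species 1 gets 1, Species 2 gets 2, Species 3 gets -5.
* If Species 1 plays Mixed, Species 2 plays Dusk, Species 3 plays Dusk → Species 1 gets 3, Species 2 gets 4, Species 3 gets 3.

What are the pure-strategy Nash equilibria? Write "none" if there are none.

(Night, Day, Day), (Mixed, Dusk, Dusk)

Species 1 against (Day, Day): payoffs 0, -2 → best response Night.
Species 1 against (Day, Dusk): payoffs 5, -5 → best response Night.
Species 1 against (Dusk, Day): payoffs -4, 1 → best response Mixed.
Species 1 against (Dusk, Dusk): payoffs 0, 3 → best response Mixed.
Species 2 against (Night, Day): payoffs 3, 1 → best response Day.
Species 2 against (Night, Dusk): payoffs -5, 0 → best response Dusk.
Species 2 against (Mixed, Day): payoffs -1, 2 → best response Dusk.
Species 2 against (Mixed, Dusk): payoffs 3, 4 → best response Dusk.
Species 3 against (Night, Day): payoffs 2, -2 → best response Day.
Species 3 against (Night, Dusk): payoffs -2, 2 → best response Dusk.
Species 3 against (Mixed, Day): payoffs 2, 5 → best response Dusk.
Species 3 against (Mixed, Dusk): payoffs -5, 3 → best response Dusk.
Mutual best responses: (Night, Day, Day); (Mixed, Dusk, Dusk).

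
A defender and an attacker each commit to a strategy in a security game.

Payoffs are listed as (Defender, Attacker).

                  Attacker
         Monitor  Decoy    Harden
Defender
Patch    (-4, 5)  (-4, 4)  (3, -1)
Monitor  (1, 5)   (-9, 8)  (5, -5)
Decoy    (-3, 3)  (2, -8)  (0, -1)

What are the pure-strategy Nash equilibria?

This game has no pure Nash equilibrium.

Defender against Monitor: payoffs -4, 1, -3 → best response Monitor.
Defender against Decoy: payoffs -4, -9, 2 → best response Decoy.
Defender against Harden: payoffs 3, 5, 0 → best response Monitor.
Attacker against Patch: payoffs 5, 4, -1 → best response Monitor.
Attacker against Monitor: payoffs 5, 8, -5 → best response Decoy.
Attacker against Decoy: payoffs 3, -8, -1 → best response Monitor.
No profile is a mutual best response for all players.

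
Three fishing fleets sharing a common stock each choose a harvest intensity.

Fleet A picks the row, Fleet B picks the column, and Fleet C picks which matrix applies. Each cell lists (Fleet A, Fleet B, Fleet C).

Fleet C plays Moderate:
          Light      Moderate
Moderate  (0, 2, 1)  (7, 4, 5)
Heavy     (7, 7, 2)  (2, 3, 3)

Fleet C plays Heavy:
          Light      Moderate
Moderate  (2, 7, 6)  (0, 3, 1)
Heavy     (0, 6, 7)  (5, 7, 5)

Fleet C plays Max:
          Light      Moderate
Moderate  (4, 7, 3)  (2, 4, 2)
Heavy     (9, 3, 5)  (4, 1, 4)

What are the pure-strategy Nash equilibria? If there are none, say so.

For each strategy profile, look for a profitable unilateral deviation.
(Moderate, Light, Moderate): Fleet A can switch to Heavy (0 → 7). Not NE.
(Moderate, Light, Heavy): Fleet A gets 2, best alternative 0; Fleet B gets 7, best alternative 3; Fleet C gets 6, best alternative 3. No profitable deviation — NE.
(Moderate, Light, Max): Fleet A can switch to Heavy (4 → 9). Not NE.
(Moderate, Moderate, Moderate): Fleet A gets 7, best alternative 2; Fleet B gets 4, best alternative 2; Fleet C gets 5, best alternative 2. No profitable deviation — NE.
(Moderate, Moderate, Heavy): Fleet A can switch to Heavy (0 → 5). Not NE.
(Moderate, Moderate, Max): Fleet A can switch to Heavy (2 → 4). Not NE.
(Heavy, Light, Moderate): Fleet C can switch to Heavy (2 → 7). Not NE.
(Heavy, Light, Heavy): Fleet A can switch to Moderate (0 → 2). Not NE.
(Heavy, Moderate, Heavy): Fleet A gets 5, best alternative 0; Fleet B gets 7, best alternative 6; Fleet C gets 5, best alternative 4. No profitable deviation — NE.
(The remaining 3 profiles each have a profitable deviation by the same check.)

(Moderate, Light, Heavy) and (Moderate, Moderate, Moderate) and (Heavy, Moderate, Heavy)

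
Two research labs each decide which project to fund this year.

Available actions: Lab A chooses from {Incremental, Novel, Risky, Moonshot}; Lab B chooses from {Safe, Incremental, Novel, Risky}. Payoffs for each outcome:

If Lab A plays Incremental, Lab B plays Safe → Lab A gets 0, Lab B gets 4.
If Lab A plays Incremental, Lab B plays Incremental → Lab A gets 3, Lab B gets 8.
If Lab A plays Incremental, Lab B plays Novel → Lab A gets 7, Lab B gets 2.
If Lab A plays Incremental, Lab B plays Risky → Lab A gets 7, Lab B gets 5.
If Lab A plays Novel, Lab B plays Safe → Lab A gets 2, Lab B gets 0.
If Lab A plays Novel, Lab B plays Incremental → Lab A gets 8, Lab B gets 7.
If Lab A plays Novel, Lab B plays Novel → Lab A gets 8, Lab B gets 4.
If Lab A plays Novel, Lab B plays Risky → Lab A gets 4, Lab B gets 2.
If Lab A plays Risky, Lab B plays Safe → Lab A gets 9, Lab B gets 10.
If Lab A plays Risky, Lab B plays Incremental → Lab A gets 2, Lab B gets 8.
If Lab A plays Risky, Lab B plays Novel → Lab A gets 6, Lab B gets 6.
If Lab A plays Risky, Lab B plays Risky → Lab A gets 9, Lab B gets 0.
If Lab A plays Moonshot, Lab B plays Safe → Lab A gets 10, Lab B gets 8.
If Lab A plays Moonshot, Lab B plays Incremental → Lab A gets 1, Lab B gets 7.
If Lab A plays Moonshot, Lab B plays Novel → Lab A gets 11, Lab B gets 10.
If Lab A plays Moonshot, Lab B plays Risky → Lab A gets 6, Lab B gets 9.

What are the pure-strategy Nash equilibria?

Pure-strategy Nash equilibria: (Novel, Incremental); (Moonshot, Novel)

(Incremental, Safe): Lab A can switch to Novel (0 → 2). Not NE.
(Incremental, Incremental): Lab A can switch to Novel (3 → 8). Not NE.
(Incremental, Novel): Lab A can switch to Novel (7 → 8). Not NE.
(Incremental, Risky): Lab A can switch to Risky (7 → 9). Not NE.
(Novel, Safe): Lab A can switch to Risky (2 → 9). Not NE.
(Novel, Incremental): Lab A gets 8, best alternative 3; Lab B gets 7, best alternative 4. No profitable deviation — NE.
(Novel, Novel): Lab A can switch to Moonshot (8 → 11). Not NE.
(Moonshot, Novel): Lab A gets 11, best alternative 8; Lab B gets 10, best alternative 9. No profitable deviation — NE.
(The remaining 8 profiles each have a profitable deviation by the same check.)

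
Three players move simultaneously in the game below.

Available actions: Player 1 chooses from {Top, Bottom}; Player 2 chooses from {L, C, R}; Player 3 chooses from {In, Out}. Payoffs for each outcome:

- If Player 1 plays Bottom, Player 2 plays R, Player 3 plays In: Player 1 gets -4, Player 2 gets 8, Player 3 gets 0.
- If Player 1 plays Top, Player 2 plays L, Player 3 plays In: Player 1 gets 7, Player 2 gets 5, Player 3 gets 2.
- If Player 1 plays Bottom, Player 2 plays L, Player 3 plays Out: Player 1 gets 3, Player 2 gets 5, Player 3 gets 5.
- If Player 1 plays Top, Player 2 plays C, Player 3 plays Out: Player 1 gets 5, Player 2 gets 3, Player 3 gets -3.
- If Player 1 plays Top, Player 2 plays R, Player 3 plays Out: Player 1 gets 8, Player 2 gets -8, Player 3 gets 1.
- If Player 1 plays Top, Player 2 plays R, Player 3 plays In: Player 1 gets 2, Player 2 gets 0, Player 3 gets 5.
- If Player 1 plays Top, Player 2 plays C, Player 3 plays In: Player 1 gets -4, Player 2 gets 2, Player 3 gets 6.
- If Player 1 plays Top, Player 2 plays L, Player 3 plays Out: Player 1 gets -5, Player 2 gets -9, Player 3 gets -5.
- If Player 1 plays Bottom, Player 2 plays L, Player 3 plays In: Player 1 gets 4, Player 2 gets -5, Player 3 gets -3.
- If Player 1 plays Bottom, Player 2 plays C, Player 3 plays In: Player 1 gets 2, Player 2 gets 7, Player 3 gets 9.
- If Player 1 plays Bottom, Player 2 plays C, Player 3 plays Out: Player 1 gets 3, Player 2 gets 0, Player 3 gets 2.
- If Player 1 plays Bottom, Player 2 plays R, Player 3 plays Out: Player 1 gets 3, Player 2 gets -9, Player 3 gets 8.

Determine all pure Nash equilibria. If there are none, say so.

The pure Nash equilibria are (Top, L, In) and (Bottom, L, Out).

Check each profile: it is a Nash equilibrium iff no player can strictly gain by switching unilaterally.
(Top, L, In): Player 1 gets 7, best alternative 4; Player 2 gets 5, best alternative 2; Player 3 gets 2, best alternative -5. No profitable deviation — NE.
(Top, L, Out): Player 1 can switch to Bottom (-5 → 3). Not NE.
(Top, C, In): Player 1 can switch to Bottom (-4 → 2). Not NE.
(Top, C, Out): Player 3 can switch to In (-3 → 6). Not NE.
(Top, R, In): Player 2 can switch to L (0 → 5). Not NE.
(Top, R, Out): Player 2 can switch to C (-8 → 3). Not NE.
(Bottom, L, In): Player 1 can switch to Top (4 → 7). Not NE.
(Bottom, L, Out): Player 1 gets 3, best alternative -5; Player 2 gets 5, best alternative 0; Player 3 gets 5, best alternative -3. No profitable deviation — NE.
(Bottom, C, In): Player 2 can switch to R (7 → 8). Not NE.
(Bottom, C, Out): Player 1 can switch to Top (3 → 5). Not NE.
(The remaining 2 profiles each have a profitable deviation by the same check.)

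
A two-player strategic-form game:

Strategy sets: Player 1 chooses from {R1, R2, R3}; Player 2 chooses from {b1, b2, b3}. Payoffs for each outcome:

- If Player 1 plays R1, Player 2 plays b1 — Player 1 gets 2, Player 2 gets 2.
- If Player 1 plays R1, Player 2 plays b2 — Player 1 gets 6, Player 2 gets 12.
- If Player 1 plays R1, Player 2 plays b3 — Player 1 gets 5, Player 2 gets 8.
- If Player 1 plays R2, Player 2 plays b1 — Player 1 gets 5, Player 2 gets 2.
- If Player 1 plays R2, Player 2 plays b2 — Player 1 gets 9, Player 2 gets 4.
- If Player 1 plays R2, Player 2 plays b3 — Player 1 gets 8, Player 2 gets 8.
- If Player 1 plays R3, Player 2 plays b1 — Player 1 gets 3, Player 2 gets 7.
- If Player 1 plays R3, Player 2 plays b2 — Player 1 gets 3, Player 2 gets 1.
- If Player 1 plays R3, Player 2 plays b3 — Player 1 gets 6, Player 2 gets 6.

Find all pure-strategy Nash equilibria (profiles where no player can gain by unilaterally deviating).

Pure NE: (R2, b3)

(R1, b1): Player 1 can switch to R2 (2 → 5). Not NE.
(R1, b2): Player 1 can switch to R2 (6 → 9). Not NE.
(R1, b3): Player 1 can switch to R2 (5 → 8). Not NE.
(R2, b1): Player 2 can switch to b2 (2 → 4). Not NE.
(R2, b2): Player 2 can switch to b3 (4 → 8). Not NE.
(R2, b3): Player 1 gets 8, best alternative 6; Player 2 gets 8, best alternative 4. No profitable deviation — NE.
(R3, b1): Player 1 can switch to R2 (3 → 5). Not NE.
(R3, b2): Player 1 can switch to R1 (3 → 6). Not NE.
(R3, b3): Player 1 can switch to R2 (6 → 8). Not NE.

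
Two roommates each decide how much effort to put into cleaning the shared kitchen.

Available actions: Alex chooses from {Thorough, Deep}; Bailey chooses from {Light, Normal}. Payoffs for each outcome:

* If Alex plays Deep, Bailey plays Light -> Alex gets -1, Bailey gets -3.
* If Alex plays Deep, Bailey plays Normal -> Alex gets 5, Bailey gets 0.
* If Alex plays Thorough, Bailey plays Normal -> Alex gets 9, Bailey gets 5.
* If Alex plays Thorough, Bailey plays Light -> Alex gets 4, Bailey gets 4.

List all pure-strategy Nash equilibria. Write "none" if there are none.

For each player, find the best response to each opponent profile; mutual best responses are the pure NE.
Alex against Light: payoffs 4, -1 → best response Thorough.
Alex against Normal: payoffs 9, 5 → best response Thorough.
Bailey against Thorough: payoffs 4, 5 → best response Normal.
Bailey against Deep: payoffs -3, 0 → best response Normal.
Mutual best responses: (Thorough, Normal).

Pure NE: (Thorough, Normal)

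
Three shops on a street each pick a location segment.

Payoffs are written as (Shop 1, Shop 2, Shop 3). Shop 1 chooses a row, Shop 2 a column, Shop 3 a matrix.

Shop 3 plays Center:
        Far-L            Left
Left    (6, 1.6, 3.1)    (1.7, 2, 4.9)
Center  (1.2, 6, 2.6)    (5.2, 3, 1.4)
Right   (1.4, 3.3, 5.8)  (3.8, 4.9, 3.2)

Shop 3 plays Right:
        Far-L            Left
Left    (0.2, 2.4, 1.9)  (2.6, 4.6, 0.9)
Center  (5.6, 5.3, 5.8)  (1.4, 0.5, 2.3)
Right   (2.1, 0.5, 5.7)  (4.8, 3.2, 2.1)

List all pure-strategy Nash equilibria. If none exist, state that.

Check each profile: it is a Nash equilibrium iff no player can strictly gain by switching unilaterally.
(Left, Far-L, Center): Shop 2 can switch to Left (1.6 → 2). Not NE.
(Left, Far-L, Right): Shop 1 can switch to Center (0.2 → 5.6). Not NE.
(Left, Left, Center): Shop 1 can switch to Center (1.7 → 5.2). Not NE.
(Left, Left, Right): Shop 1 can switch to Right (2.6 → 4.8). Not NE.
(Center, Far-L, Center): Shop 1 can switch to Left (1.2 → 6). Not NE.
(Center, Far-L, Right): Shop 1 gets 5.6, best alternative 2.1; Shop 2 gets 5.3, best alternative 0.5; Shop 3 gets 5.8, best alternative 2.6. No profitable deviation — NE.
(Center, Left, Center): Shop 2 can switch to Far-L (3 → 6). Not NE.
(The remaining 5 profiles each have a profitable deviation by the same check.)

The unique pure-strategy Nash equilibrium is (Center, Far-L, Right).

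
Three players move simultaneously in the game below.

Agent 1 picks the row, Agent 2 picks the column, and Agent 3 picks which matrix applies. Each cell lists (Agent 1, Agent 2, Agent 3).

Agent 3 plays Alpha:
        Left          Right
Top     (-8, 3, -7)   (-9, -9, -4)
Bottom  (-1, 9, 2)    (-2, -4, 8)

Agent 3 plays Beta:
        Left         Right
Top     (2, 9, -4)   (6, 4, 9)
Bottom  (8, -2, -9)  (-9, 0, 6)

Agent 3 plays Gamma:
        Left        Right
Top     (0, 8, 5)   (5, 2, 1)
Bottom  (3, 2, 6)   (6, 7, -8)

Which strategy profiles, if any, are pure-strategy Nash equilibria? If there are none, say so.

There is no pure-strategy Nash equilibrium.

(Top, Left, Alpha): Agent 1 can switch to Bottom (-8 → -1). Not NE.
(Top, Left, Beta): Agent 1 can switch to Bottom (2 → 8). Not NE.
(Top, Left, Gamma): Agent 1 can switch to Bottom (0 → 3). Not NE.
(Top, Right, Alpha): Agent 1 can switch to Bottom (-9 → -2). Not NE.
(Top, Right, Beta): Agent 2 can switch to Left (4 → 9). Not NE.
(Top, Right, Gamma): Agent 1 can switch to Bottom (5 → 6). Not NE.
(Bottom, Left, Alpha): Agent 3 can switch to Gamma (2 → 6). Not NE.
(Bottom, Left, Beta): Agent 2 can switch to Right (-2 → 0). Not NE.
(The remaining 4 profiles each have a profitable deviation by the same check.)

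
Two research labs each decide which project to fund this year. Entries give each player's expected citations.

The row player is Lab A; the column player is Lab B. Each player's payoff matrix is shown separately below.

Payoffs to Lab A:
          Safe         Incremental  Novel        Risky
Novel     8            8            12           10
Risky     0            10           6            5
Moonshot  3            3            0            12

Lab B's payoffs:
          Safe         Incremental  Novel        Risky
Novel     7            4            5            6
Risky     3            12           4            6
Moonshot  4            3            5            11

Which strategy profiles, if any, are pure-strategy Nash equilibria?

(Novel, Safe): Lab A gets 8, best alternative 3; Lab B gets 7, best alternative 6. No profitable deviation — NE.
(Novel, Incremental): Lab A can switch to Risky (8 → 10). Not NE.
(Novel, Novel): Lab B can switch to Safe (5 → 7). Not NE.
(Novel, Risky): Lab A can switch to Moonshot (10 → 12). Not NE.
(Risky, Safe): Lab A can switch to Novel (0 → 8). Not NE.
(Risky, Incremental): Lab A gets 10, best alternative 8; Lab B gets 12, best alternative 6. No profitable deviation — NE.
(Risky, Novel): Lab A can switch to Novel (6 → 12). Not NE.
(Risky, Risky): Lab A can switch to Novel (5 → 10). Not NE.
(Moonshot, Safe): Lab A can switch to Novel (3 → 8). Not NE.
(Moonshot, Incremental): Lab A can switch to Novel (3 → 8). Not NE.
(Moonshot, Risky): Lab A gets 12, best alternative 10; Lab B gets 11, best alternative 5. No profitable deviation — NE.
(The remaining 1 profile has a profitable deviation by the same check.)

The pure Nash equilibria are (Novel, Safe), (Risky, Incremental), (Moonshot, Risky).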